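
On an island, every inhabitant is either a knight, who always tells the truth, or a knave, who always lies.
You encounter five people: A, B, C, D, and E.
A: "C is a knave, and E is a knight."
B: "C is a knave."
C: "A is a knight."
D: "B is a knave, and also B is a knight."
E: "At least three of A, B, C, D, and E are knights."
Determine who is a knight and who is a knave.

A is a knave, B is a knight, C is a knave, D is a knave, and E is a knave.

As a knave, A's statement "C is a knave, and E is a knight" should be false; it is.
As a knight, B's statement "C is a knave" should be true; it is.
C (knave): "A is a knight" — false. ✓
D is a knave, so "B is a knave, and also B is a knight" must be false — and it is.
E is a knave, and the claim "at least three of A, B, C, D, and E are knights" is indeed false.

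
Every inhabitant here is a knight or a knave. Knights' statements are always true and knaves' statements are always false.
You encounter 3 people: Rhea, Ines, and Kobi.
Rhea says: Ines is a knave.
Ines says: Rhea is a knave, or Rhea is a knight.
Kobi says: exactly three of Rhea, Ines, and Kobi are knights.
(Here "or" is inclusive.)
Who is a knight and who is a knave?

Rhea is a knave, Ines is a knight, and Kobi is a knave.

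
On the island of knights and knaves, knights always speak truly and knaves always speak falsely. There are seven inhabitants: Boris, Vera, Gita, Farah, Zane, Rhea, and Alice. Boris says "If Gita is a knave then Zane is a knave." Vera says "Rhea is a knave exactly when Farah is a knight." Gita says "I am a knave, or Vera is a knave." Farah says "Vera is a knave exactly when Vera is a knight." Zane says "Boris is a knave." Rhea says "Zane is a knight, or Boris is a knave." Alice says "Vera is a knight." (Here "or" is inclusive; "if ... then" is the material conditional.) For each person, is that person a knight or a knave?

Boris is a knight, Vera is a knave, Gita is a knight, Farah is a knave, Zane is a knave, Rhea is a knave, and Alice is a knave.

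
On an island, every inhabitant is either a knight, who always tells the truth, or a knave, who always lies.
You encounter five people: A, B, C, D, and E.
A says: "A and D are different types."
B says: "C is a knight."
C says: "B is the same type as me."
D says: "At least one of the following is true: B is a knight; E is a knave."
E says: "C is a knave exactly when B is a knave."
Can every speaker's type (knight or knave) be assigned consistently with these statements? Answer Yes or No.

No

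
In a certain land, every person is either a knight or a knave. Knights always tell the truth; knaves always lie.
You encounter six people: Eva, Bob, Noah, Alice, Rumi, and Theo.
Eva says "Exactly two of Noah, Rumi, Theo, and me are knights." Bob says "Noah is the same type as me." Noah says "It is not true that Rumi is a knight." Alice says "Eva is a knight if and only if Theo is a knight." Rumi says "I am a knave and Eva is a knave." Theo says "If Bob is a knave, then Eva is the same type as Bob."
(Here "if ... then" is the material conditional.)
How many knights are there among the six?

2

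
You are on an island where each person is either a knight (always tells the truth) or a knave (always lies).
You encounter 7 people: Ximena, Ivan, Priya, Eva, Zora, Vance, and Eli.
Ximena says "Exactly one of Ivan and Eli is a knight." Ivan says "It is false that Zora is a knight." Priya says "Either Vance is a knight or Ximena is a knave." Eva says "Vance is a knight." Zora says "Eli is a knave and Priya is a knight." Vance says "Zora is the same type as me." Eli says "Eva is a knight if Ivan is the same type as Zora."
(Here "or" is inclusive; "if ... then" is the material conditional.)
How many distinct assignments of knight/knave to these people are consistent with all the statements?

0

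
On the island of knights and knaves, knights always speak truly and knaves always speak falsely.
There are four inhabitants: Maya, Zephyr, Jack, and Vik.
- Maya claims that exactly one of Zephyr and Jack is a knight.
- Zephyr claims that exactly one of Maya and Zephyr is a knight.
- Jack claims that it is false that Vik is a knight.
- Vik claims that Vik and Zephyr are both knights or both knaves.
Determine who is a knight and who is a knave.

Maya is a knave, Zephyr is a knight, Jack is a knight, and Vik is a knave.

Maya is a knave, so "exactly one of Zephyr and Jack is a knight" must be false — and it is.
As a knight, Zephyr's statement "exactly one of Maya and Zephyr is a knight" should be True; it is.
Jack is a knight, so "it is false that Vik is a knight" must be True — and it is.
Since Vik is a knave, "Vik and Zephyr are both knights or both knaves" needs to be false, which holds.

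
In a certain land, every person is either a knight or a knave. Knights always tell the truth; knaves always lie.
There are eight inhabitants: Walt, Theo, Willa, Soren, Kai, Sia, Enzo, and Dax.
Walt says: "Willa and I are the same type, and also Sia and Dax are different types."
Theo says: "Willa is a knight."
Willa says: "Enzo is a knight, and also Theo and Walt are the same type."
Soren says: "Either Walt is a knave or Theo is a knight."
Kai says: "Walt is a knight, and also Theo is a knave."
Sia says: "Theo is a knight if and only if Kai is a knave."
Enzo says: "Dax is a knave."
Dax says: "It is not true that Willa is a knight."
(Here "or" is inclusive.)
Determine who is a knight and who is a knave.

Walt is a knight, Theo is a knight, Willa is a knight, Soren is a knight, Kai is a knave, Sia is a knight, Enzo is a knight, and Dax is a knave.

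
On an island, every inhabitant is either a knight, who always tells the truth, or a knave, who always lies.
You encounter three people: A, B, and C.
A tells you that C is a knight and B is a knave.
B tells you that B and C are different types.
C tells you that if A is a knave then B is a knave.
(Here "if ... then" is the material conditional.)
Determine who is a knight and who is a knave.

Knights: B. Knaves: A and C.

Since A is a knave, "C is a knight and B is a knave" needs to be False, which holds.
B is a knight, so "B and C are different types" must be true — and it is.
C is a knave, so "if A is a knave then B is a knave" must be False — and it is.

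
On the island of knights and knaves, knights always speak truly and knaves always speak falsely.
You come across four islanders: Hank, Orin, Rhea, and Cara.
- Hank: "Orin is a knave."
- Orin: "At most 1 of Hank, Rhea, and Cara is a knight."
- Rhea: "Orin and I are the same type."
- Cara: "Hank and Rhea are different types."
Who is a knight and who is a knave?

Knights: Orin. Knaves: Hank, Rhea, and Cara.

Hank (knave): "Orin is a knave" — False. ✓
Orin (knight): "at most 1 of Hank, Rhea, and Cara is a knight" — true. ✓
Rhea is a knave; "Orin and I are the same type" is False, as required.
Cara is a knave, and the claim "Hank and Rhea are different types" is indeed False.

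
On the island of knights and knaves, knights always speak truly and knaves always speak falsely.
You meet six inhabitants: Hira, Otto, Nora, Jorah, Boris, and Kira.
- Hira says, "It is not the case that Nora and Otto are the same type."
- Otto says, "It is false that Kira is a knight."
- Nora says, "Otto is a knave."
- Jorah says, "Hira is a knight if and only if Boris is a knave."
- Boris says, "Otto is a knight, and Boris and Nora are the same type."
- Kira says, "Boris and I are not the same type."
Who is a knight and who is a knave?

Hira is a knight, Otto is a knave, Nora is a knight, Jorah is a knight, Boris is a knave, and Kira is a knight.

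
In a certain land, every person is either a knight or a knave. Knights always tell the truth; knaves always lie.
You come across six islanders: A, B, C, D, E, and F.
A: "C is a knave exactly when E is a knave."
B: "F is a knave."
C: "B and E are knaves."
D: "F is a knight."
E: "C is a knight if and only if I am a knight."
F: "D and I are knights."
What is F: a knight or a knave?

F is a knight.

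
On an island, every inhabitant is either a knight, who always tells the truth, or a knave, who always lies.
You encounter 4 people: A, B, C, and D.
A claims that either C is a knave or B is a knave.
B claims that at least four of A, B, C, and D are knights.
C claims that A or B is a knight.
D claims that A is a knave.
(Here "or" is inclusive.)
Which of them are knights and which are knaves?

Knights: A and C. Knaves: B and D.

Since A is a knight, "either C is a knave or B is a knave" needs to be true, which holds.
Since B is a knave, "at least four of A, B, C, and D are knights" needs to be False, which holds.
C is a knight; "A or B is a knight" is true, as required.
D (knave): "A is a knave" — False. ✓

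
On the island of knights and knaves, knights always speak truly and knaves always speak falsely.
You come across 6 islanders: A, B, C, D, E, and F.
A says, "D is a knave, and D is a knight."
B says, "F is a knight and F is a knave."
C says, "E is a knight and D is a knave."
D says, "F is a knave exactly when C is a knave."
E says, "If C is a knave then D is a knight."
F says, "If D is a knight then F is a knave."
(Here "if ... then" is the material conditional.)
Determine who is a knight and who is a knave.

Since A is a knave, "D is a knave, and D is a knight" needs to be False, which holds.
Since B is a knave, "F is a knight and F is a knave" needs to be False, which holds.
C is a knave, so "E is a knight and D is a knave" must be False — and it is.
D is a knave; "F is a knave exactly when C is a knave" is False, as required.
As a knave, E's statement "if C is a knave then D is a knight" should be False; it is.
As a knight, F's statement "if D is a knight then F is a knave" should be true; it is.

A is a knave, B is a knave, C is a knave, D is a knave, E is a knave, and F is a knight.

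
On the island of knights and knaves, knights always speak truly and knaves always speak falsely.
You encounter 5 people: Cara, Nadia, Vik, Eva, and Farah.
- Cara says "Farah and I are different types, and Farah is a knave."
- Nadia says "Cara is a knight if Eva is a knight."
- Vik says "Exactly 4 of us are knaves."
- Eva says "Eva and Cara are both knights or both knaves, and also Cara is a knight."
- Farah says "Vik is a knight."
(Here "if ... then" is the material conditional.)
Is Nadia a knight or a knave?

Nadia is a knight.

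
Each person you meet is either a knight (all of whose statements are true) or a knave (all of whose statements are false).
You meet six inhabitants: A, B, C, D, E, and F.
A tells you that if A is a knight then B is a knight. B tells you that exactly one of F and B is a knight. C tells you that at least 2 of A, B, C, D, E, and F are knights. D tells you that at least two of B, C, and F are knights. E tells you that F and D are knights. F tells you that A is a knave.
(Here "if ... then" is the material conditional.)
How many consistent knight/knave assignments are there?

1

Consistent assignments:
  A=knight, B=knight, C=knight, D=knight, E=knave, F=knave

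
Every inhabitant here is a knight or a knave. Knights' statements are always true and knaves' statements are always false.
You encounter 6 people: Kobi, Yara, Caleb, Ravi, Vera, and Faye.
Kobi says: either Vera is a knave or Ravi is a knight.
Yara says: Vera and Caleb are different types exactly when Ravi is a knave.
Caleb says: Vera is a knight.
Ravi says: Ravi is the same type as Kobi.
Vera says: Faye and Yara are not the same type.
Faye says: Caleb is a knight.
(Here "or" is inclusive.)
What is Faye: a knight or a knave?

Consistent assignments: {Kobi=knight, Yara=knave, Caleb=knave, Ravi=knave, Vera=knave, Faye=knave}
In every consistent assignment, Faye is a knave.

Faye is a knave.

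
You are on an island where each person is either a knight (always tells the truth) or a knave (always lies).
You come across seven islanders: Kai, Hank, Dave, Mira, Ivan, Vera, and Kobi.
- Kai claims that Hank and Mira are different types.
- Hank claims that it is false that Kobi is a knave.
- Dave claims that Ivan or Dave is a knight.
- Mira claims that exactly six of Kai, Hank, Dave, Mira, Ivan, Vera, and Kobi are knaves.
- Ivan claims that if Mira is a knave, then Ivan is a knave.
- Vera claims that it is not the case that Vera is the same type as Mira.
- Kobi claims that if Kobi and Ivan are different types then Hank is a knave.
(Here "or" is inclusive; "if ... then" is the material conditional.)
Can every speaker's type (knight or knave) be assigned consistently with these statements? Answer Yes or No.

No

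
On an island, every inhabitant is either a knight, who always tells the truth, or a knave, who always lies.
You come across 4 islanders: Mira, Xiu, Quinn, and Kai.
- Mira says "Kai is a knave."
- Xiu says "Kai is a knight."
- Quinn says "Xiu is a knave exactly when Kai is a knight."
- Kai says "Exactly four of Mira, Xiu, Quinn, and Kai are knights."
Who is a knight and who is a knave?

Suppose Mira is a knave. Then Mira's statement "Kai is a knave" would have to be false. Checking the 8 ways to assign the others, none is consistent with every speaker.
(For instance, with Xiu=knave, Quinn=knave, Kai=knave, Mira's claim "Kai is a knave" comes out true where it would need to be false.)
So Mira must be a knight, making "Kai is a knave" true. Taking Mira=knight, Xiu=knave, Quinn=knave, Kai=knave, each remaining statement checks out:
  Xiu (knave): "Kai is a knight" — false. ✓
  Quinn (knave): "Xiu is a knave exactly when Kai is a knight" — false. ✓
  Kai (knave): "exactly four of Mira, Xiu, Quinn, and Kai are knights" — false. ✓
This is the unique consistent assignment.

Mira is a knight, Xiu is a knave, Quinn is a knave, and Kai is a knave.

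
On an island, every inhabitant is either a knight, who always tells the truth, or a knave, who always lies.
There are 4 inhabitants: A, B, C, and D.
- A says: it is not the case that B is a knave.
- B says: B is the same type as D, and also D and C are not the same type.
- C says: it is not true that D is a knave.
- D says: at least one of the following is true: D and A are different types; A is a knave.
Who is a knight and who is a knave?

As a knave, A's statement "it is not the case that B is a knave" should be false; it is.
B (knave): "B is the same type as D, and also D and C are not the same type" — false. ✓
As a knight, C's statement "it is not true that D is a knave" should be True; it is.
D (knight): "at least one of the following is true: D and A are different types; A is a knave" — True. ✓

Knights: C and D. Knaves: A and B.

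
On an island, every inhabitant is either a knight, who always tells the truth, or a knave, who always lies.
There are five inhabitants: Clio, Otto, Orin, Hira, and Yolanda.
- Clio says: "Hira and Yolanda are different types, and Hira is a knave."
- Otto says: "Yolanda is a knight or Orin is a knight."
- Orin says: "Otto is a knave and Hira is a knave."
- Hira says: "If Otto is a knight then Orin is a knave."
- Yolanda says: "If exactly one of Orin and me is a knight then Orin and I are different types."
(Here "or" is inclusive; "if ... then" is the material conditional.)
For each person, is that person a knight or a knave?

Clio is a knave, Otto is a knight, Orin is a knave, Hira is a knight, and Yolanda is a knight.

Suppose Clio is a knight. Then Clio's statement "Hira and Yolanda are different types, and Hira is a knave" would have to be true. Checking the 16 ways to assign the others, none is consistent with every speaker.
(For instance, with Otto=knight, Orin=knave, Hira=knight, Yolanda=knight, Clio's claim "Hira and Yolanda are different types, and Hira is a knave" comes out false where it would need to be true.)
So Clio must be a knave, making "Hira and Yolanda are different types, and Hira is a knave" false. Taking Clio=knave, Otto=knight, Orin=knave, Hira=knight, Yolanda=knight, each remaining statement checks out:
  Otto (knight): "Yolanda is a knight or Orin is a knight" — true. ✓
  Orin (knave): "Otto is a knave and Hira is a knave" — false. ✓
  Hira (knight): "if Otto is a knight then Orin is a knave" — true. ✓
  Yolanda (knight): "if exactly one of Orin and me is a knight then Orin and I are different types" — true. ✓
This is the unique consistent assignment.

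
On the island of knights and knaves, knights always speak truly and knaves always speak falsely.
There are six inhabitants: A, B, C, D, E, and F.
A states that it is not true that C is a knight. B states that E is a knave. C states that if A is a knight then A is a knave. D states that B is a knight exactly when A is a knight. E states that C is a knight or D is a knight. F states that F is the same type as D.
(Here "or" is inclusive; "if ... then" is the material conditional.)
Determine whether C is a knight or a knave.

C is a knight.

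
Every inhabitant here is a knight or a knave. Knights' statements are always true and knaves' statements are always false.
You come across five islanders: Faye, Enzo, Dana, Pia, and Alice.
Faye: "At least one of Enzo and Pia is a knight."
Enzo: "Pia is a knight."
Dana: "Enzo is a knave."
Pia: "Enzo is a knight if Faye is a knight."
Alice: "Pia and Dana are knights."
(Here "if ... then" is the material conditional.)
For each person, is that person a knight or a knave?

Faye is a knight, Enzo is a knight, Dana is a knave, Pia is a knight, and Alice is a knave.

Faye (knight): "at least one of Enzo and Pia is a knight" — True. ✓
Since Enzo is a knight, "Pia is a knight" needs to be True, which holds.
Since Dana is a knave, "Enzo is a knave" needs to be false, which holds.
Pia is a knight, so "Enzo is a knight if Faye is a knight" must be True — and it is.
Since Alice is a knave, "Pia and Dana are knights" needs to be false, which holds.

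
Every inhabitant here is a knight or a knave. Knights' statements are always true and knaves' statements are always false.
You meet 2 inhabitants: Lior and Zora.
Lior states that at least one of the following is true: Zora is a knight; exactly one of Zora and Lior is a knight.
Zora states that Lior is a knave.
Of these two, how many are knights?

1

The unique consistent assignment is Lior=knight, Zora=knave.
That has 1 knight.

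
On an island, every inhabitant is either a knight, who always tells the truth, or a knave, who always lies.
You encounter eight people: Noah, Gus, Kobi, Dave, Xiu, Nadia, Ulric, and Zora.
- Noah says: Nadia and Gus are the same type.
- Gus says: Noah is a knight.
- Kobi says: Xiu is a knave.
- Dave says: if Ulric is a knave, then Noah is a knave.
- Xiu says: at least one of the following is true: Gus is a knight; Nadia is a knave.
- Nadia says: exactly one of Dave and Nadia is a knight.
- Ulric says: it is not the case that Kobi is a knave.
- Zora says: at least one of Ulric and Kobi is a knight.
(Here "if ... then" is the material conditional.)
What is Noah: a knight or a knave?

Consistent assignments: {Noah=knight, Gus=knight, Kobi=knave, Dave=knave, Xiu=knight, Nadia=knight, Ulric=knave, Zora=knave}
In every consistent assignment, Noah is a knight.

Noah is a knight.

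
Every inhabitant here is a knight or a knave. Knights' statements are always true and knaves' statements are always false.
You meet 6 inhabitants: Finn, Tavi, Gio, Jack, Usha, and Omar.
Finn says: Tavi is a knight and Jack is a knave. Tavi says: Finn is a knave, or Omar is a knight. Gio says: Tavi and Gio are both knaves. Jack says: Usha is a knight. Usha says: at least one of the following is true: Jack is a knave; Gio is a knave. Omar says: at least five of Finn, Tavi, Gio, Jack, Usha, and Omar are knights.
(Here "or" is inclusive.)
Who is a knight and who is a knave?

Finn is a knave, Tavi is a knight, Gio is a knave, Jack is a knight, Usha is a knight, and Omar is a knave.

Finn is a knave, and the claim "Tavi is a knight and Jack is a knave" is indeed False.
Since Tavi is a knight, "Finn is a knave, or Omar is a knight" needs to be true, which holds.
Gio (knave): "Tavi and Gio are both knaves" — False. ✓
Jack (knight): "Usha is a knight" — true. ✓
Usha (knight): "at least one of the following is true: Jack is a knave; Gio is a knave" — true. ✓
Omar is a knave, so "at least five of Finn, Tavi, Gio, Jack, Usha, and Omar are knights" must be False — and it is.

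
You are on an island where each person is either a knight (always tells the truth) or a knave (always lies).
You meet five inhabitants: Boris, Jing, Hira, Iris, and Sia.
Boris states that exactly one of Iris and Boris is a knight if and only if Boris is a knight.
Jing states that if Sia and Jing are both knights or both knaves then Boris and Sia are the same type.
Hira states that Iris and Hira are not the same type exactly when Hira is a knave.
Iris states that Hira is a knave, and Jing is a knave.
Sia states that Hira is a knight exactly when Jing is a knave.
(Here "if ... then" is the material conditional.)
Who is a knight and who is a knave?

Boris is a knight, Jing is a knight, Hira is a knave, Iris is a knave, and Sia is a knight.

Since Boris is a knight, "exactly one of Iris and Boris is a knight if and only if Boris is a knight" needs to be true, which holds.
As a knight, Jing's statement "if Sia and Jing are both knights or both knaves then Boris and Sia are the same type" should be true; it is.
As a knave, Hira's statement "Iris and Hira are not the same type exactly when Hira is a knave" should be False; it is.
Iris (knave): "Hira is a knave, and Jing is a knave" — False. ✓
Sia is a knight, so "Hira is a knight exactly when Jing is a knave" must be true — and it is.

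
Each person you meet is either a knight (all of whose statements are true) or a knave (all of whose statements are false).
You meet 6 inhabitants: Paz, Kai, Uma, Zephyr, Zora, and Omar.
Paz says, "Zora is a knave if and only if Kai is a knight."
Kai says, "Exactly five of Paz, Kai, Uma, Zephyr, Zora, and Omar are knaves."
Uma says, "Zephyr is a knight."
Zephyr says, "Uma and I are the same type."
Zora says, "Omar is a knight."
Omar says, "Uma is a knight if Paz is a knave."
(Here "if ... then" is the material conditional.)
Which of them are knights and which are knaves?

Since Paz is a knight, "Zora is a knave if and only if Kai is a knight" needs to be True, which holds.
Since Kai is a knave, "exactly five of Paz, Kai, Uma, Zephyr, Zora, and Omar are knaves" needs to be false, which holds.
Uma is a knight, and the claim "Zephyr is a knight" is indeed True.
Zephyr (knight): "Uma and I are the same type" — True. ✓
Zora is a knight, and the claim "Omar is a knight" is indeed True.
Omar (knight): "Uma is a knight if Paz is a knave" — True. ✓

Knights: Paz, Uma, Zephyr, Zora, and Omar. Knaves: Kai.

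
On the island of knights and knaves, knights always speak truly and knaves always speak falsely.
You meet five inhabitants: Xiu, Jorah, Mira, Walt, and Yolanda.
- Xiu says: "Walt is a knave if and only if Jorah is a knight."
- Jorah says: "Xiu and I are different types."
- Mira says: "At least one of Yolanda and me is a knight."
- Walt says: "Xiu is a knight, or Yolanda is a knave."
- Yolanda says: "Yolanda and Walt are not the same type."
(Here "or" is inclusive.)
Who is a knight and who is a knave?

Xiu (knave): "Walt is a knave if and only if Jorah is a knight" — false. ✓
As a knave, Jorah's statement "Xiu and I are different types" should be false; it is.
Since Mira is a knight, "at least one of Yolanda and me is a knight" needs to be true, which holds.
Walt is a knave; "Xiu is a knight, or Yolanda is a knave" is false, as required.
Since Yolanda is a knight, "Yolanda and Walt are not the same type" needs to be true, which holds.

Knights: Mira and Yolanda. Knaves: Xiu, Jorah, and Walt.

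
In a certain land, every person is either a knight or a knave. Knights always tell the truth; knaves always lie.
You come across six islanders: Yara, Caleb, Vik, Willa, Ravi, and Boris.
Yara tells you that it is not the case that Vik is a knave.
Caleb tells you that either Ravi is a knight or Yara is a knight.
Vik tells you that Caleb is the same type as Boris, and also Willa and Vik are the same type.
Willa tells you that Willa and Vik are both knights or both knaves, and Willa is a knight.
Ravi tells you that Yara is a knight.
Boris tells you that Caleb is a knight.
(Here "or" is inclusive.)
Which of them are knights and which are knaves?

Knights: Yara, Caleb, Vik, Willa, Ravi, and Boris. Knaves: none.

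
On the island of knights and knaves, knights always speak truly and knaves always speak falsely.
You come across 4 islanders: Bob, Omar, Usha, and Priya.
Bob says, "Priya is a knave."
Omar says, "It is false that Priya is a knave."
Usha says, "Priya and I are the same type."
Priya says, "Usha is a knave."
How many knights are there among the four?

The unique consistent assignment is Bob=knave, Omar=knight, Usha=knave, Priya=knight.
That has 2 knights.

2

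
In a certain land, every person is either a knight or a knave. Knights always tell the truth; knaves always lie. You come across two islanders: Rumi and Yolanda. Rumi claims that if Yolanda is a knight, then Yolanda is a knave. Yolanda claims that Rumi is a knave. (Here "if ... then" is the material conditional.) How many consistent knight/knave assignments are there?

2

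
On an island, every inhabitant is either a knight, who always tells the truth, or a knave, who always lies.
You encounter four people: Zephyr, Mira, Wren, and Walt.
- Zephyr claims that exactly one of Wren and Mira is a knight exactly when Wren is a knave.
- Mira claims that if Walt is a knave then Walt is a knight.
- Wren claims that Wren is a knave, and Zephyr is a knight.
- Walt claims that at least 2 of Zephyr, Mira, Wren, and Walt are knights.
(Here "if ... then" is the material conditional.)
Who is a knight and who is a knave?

Knights: none. Knaves: Zephyr, Mira, Wren, and Walt.

Zephyr is a knave; "exactly one of Wren and Mira is a knight exactly when Wren is a knave" is False, as required.
Mira is a knave, so "if Walt is a knave then Walt is a knight" must be False — and it is.
Since Wren is a knave, "Wren is a knave, and Zephyr is a knight" needs to be False, which holds.
Walt is a knave, so "at least 2 of Zephyr, Mira, Wren, and Walt are knights" must be False — and it is.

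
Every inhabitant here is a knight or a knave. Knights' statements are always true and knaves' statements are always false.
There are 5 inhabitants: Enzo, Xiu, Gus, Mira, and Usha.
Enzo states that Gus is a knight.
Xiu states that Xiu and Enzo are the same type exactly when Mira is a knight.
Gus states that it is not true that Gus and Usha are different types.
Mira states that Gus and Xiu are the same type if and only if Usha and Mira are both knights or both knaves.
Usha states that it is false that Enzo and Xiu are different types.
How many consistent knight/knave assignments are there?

2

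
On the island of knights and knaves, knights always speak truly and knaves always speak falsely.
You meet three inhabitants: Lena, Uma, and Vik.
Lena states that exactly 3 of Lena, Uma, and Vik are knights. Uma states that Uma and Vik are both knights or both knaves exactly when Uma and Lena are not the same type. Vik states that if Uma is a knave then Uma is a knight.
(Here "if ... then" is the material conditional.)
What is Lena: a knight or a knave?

Consistent assignments: {Lena=knave, Uma=knight, Vik=knight}; {Lena=knave, Uma=knave, Vik=knave}
In every consistent assignment, Lena is a knave.

Lena is a knave.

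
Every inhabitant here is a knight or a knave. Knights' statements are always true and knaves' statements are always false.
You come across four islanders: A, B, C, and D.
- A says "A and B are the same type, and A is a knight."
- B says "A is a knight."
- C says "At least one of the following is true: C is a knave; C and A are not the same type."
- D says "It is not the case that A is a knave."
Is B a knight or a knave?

B is a knave.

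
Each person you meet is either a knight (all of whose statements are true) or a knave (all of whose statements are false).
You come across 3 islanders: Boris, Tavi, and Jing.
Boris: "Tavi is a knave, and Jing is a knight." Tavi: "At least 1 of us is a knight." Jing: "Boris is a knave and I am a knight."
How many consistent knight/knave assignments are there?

3

Consistent assignments:
  Boris=knave, Tavi=knight, Jing=knight
  Boris=knave, Tavi=knight, Jing=knave
  Boris=knave, Tavi=knave, Jing=knave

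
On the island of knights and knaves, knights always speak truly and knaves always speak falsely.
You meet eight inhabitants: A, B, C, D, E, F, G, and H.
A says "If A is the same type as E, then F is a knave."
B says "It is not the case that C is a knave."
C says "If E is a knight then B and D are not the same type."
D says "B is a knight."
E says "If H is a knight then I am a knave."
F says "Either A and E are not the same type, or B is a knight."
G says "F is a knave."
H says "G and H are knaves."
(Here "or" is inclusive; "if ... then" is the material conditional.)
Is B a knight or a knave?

B is a knave.

Consistent assignments: {A=knight, B=knave, C=knave, D=knave, E=knight, F=knave, G=knight, H=knave}
In every consistent assignment, B is a knave.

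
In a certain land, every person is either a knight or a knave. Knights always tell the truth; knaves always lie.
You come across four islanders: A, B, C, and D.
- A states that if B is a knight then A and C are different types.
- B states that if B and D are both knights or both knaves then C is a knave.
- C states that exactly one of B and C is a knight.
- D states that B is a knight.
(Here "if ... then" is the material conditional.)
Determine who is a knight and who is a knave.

A is a knight, B is a knave, C is a knight, and D is a knave.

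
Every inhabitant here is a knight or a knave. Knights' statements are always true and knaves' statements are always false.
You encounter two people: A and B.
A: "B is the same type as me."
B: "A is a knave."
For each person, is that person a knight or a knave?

A is a knave and B is a knight.

Suppose A is a knight. Then A's statement "B is the same type as me" would have to be true. Checking the 2 ways to assign the others, none is consistent with every speaker.
(For instance, with B=knight, B's claim "A is a knave" comes out false where it would need to be true.)
So A must be a knave, making "B is the same type as me" false. Taking A=knave, B=knight, each remaining statement checks out:
  B (knight): "A is a knave" — true. ✓
This is the unique consistent assignment.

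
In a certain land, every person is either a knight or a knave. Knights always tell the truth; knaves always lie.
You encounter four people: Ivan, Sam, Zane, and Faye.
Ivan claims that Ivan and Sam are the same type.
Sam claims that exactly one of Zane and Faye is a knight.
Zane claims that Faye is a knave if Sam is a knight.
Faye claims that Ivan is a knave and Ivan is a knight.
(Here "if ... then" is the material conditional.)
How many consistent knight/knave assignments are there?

2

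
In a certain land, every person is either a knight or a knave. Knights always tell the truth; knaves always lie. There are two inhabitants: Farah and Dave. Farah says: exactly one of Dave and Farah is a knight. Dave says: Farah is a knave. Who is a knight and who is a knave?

Farah is a knight and Dave is a knave.

As a knight, Farah's statement "exactly one of Dave and Farah is a knight" should be True; it is.
As a knave, Dave's statement "Farah is a knave" should be false; it is.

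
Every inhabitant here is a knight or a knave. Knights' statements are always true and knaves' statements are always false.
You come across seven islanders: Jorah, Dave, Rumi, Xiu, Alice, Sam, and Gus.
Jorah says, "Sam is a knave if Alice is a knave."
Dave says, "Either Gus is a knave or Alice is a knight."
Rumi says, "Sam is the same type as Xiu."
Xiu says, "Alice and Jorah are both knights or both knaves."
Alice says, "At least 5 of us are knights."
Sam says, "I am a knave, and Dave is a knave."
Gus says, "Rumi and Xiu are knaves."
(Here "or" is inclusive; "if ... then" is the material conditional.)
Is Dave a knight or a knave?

Consistent assignments: {Jorah=knight, Dave=knight, Rumi=knight, Xiu=knave, Alice=knave, Sam=knave, Gus=knave}
In every consistent assignment, Dave is a knight.

Dave is a knight.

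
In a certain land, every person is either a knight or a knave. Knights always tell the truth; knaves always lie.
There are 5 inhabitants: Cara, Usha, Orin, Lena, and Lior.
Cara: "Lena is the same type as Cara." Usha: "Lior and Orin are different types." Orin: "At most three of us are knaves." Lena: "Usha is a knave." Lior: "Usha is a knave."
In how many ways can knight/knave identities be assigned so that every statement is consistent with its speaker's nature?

2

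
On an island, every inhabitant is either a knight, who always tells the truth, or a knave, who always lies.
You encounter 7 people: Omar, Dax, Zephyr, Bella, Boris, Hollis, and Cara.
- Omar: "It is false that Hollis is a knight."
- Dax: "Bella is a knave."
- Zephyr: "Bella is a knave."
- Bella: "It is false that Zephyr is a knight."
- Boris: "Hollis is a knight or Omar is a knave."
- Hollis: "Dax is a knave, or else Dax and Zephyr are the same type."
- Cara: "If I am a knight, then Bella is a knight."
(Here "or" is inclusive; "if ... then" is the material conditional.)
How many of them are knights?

4

The unique consistent assignment is Omar=knave, Dax=knave, Zephyr=knave, Bella=knight, Boris=knight, Hollis=knight, Cara=knight.
That has 4 knights.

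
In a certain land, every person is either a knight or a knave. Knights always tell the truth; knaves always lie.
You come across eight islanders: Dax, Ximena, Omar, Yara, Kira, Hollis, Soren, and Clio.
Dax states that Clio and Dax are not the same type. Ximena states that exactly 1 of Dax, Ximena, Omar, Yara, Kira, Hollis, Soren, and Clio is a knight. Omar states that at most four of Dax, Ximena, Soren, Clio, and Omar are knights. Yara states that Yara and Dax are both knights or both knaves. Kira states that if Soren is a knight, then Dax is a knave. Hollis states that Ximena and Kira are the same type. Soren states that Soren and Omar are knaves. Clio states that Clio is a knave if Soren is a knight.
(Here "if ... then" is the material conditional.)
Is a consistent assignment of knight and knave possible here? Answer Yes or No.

Checking all 256 assignments, each has at least one speaker whose statement's truth value contradicts their type.

No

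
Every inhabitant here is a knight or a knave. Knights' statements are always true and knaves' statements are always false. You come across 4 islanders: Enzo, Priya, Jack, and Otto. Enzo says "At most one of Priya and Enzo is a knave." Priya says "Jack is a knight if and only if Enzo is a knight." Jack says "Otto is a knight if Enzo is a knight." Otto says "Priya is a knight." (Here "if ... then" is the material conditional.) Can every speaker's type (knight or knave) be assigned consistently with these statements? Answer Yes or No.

Yes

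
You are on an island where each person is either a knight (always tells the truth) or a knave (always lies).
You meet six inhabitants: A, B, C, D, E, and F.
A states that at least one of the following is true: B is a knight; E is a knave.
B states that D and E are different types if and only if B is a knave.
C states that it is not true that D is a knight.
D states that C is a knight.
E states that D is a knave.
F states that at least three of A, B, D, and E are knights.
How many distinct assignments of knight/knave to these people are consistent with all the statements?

0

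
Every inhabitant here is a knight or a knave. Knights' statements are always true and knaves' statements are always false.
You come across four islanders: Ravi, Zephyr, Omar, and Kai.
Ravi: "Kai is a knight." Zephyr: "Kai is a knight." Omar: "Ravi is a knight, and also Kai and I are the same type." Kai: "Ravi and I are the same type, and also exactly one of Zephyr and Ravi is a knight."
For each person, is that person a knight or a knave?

Ravi is a knave, and the claim "Kai is a knight" is indeed false.
As a knave, Zephyr's statement "Kai is a knight" should be false; it is.
Omar (knave): "Ravi is a knight, and also Kai and I are the same type" — false. ✓
Kai is a knave, and the claim "Ravi and I are the same type, and also exactly one of Zephyr and Ravi is a knight" is indeed false.

Ravi is a knave, Zephyr is a knave, Omar is a knave, and Kai is a knave.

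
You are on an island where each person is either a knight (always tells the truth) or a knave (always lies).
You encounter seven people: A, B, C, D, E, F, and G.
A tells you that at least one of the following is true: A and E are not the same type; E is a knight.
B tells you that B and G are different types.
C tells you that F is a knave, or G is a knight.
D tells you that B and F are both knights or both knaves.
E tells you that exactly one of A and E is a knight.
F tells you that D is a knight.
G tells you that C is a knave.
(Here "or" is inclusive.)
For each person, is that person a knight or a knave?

A is a knave, B is a knight, C is a knight, D is a knave, E is a knave, F is a knave, and G is a knave.

As a knave, A's statement "at least one of the following is true: A and E are not the same type; E is a knight" should be False; it is.
B (knight): "B and G are different types" — true. ✓
Since C is a knight, "F is a knave, or G is a knight" needs to be true, which holds.
D is a knave; "B and F are both knights or both knaves" is False, as required.
Since E is a knave, "exactly one of A and E is a knight" needs to be False, which holds.
F is a knave; "D is a knight" is False, as required.
G is a knave, so "C is a knave" must be False — and it is.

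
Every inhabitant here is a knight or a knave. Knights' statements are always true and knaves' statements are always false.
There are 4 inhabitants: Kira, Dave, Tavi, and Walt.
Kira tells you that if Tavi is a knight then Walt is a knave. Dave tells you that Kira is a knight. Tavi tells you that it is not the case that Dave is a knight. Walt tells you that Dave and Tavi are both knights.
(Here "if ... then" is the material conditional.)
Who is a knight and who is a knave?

As a knight, Kira's statement "if Tavi is a knight then Walt is a knave" should be True; it is.
Dave (knight): "Kira is a knight" — True. ✓
Tavi (knave): "it is not the case that Dave is a knight" — False. ✓
Walt is a knave; "Dave and Tavi are both knights" is False, as required.

Kira is a knight, Dave is a knight, Tavi is a knave, and Walt is a knave.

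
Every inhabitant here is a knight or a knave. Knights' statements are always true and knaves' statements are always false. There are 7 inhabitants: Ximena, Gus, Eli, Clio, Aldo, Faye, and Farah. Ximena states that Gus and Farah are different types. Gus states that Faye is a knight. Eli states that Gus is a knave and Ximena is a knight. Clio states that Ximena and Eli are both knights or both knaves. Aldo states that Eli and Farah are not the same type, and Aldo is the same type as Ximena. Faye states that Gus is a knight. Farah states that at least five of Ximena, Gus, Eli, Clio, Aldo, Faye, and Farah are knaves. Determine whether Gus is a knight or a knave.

Consistent assignments: {Ximena=knight, Gus=knight, Eli=knave, Clio=knave, Aldo=knave, Faye=knight, Farah=knave}
In every consistent assignment, Gus is a knight.

Gus is a knight.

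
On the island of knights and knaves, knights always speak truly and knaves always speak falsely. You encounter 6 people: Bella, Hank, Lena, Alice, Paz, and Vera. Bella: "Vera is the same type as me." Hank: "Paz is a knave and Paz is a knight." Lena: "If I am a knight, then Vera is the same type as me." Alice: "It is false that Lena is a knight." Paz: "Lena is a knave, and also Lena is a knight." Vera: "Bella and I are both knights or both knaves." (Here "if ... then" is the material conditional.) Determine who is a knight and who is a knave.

Bella is a knight; "Vera is the same type as me" is True, as required.
Since Hank is a knave, "Paz is a knave and Paz is a knight" needs to be False, which holds.
As a knight, Lena's statement "if I am a knight, then Vera is the same type as me" should be True; it is.
Alice is a knave, and the claim "it is false that Lena is a knight" is indeed False.
Paz is a knave, so "Lena is a knave, and also Lena is a knight" must be False — and it is.
Vera (knight): "Bella and I are both knights or both knaves" — True. ✓

Knights: Bella, Lena, and Vera. Knaves: Hank, Alice, and Paz.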